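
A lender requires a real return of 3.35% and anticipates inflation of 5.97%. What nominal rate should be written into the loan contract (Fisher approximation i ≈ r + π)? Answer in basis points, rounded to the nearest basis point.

932 basis points

i ≈ r + π = 3.35% + 5.97% = 932 basis points.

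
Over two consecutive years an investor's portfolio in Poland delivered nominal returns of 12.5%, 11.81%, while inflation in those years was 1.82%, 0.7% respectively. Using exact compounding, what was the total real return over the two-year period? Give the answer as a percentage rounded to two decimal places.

Nominal growth factor = 1.1250 × 1.1181 = 1.257863
Price-level growth factor = 1.0182 × 1.0070 = 1.025327
Real growth factor = 1.257863 / 1.025327 = 1.226791
Total real return = 1.226791 − 1 → 22.68%.

22.68%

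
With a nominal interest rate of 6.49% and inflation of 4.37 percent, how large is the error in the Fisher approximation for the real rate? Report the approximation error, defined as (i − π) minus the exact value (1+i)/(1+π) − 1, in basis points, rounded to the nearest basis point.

Approximate: r ≈ 6.490% − 4.370% = 2.1200%
Exact: (1 + 0.0649)/(1 + 0.0437) − 1 = 2.0312%
Error = 2.1200% − 2.0312% = 0.0888% → 9 basis points.

9 basis points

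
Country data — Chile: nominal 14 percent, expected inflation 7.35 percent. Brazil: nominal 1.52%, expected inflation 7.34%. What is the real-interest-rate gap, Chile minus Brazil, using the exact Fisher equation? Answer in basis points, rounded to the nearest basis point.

1162 basis points

Chile: (1 + 0.1400)/(1 + 0.0735) − 1 = 6.1947%
Brazil: (1 + 0.0152)/(1 + 0.0734) − 1 = -5.4220%
Differential = 6.1947% − (-5.4220%) = 11.6167% → 1162 basis points.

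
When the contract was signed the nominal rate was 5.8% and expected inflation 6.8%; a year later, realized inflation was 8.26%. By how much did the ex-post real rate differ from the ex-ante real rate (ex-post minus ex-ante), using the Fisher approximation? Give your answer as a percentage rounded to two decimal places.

-1.46%

Ex-ante: 5.8% − 6.8% = -1.000%
Ex-post: 5.8% − 8.26% = -2.460%
Difference (ex-post − ex-ante) = -1.4600% → -1.46%.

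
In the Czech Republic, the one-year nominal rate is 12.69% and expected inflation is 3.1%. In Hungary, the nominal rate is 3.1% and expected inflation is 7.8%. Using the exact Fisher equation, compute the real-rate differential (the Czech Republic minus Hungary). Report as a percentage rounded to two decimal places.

13.66%

The Czech Republic: (1 + 0.1269)/(1 + 0.0310) − 1 = 9.3016%
Hungary: (1 + 0.0310)/(1 + 0.0780) − 1 = -4.3599%
Differential = 9.3016% − (-4.3599%) = 13.6616% → 13.66%.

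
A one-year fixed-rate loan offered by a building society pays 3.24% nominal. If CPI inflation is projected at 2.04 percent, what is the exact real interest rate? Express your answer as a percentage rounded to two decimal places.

1.18%

By the Fisher identity, 1 + r = (1 + i)/(1 + π).
1 + r = 1.03240 / 1.02040 = 1.011760
r = 1.011760 − 1 = 1.1760%, i.e. 1.18%.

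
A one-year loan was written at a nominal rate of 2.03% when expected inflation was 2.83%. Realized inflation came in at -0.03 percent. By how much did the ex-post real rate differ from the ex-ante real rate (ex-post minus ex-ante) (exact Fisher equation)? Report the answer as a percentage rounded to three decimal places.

2.839%

Ex-ante: (1 + 0.0203)/(1 + 0.0283) − 1 = -0.7780%
Ex-post: (1 + 0.0203)/(1 − 0.0003) − 1 = 2.0606%
Difference (ex-post − ex-ante) = 2.8386% → 2.839%.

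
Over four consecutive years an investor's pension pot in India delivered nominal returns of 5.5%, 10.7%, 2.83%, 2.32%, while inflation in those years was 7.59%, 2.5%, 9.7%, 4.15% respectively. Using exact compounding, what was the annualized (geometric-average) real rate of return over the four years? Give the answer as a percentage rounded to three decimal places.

-0.624%

Compound the nominal returns: 1.0550 × 1.1070 × 1.0283 × 1.0232 = 1.22879786.
Compound inflation: 1.0759 × 1.0250 × 1.0970 × 1.0415 = 1.25997427.
Deflate: 1.22879786 / 1.25997427 = 0.97525632.
Annualized real rate = 0.97525632^(1/4) − 1 = -0.6244% → -0.624%.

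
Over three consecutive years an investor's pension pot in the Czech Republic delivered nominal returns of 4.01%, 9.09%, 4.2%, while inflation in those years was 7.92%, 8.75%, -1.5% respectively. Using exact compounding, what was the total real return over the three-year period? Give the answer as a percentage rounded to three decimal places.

Compound the nominal returns: 1.0401 × 1.0909 × 1.0420 = 1.182300.
Compound inflation: 1.0792 × 1.0875 × 0.9850 = 1.156026.
Deflate: 1.182300 / 1.156026 = 1.022728.
Total real return = 1.022728 − 1 → 2.273%.

2.273%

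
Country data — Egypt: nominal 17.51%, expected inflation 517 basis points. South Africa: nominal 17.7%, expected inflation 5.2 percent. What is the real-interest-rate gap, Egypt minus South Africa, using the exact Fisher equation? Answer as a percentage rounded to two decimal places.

Egypt: (1 + 0.1751)/(1 + 0.0517) − 1 = 11.7334%
South Africa: (1 + 0.1770)/(1 + 0.0520) − 1 = 11.8821%
Differential = 11.7334% − 11.8821% = -0.1487% → -0.15%.

-0.15%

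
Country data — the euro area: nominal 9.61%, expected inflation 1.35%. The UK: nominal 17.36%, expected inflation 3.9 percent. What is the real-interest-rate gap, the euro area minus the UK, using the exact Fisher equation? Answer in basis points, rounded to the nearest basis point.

-480 basis points

The euro area: (1 + 0.0961)/(1 + 0.0135) − 1 = 8.1500%
The UK: (1 + 0.1736)/(1 + 0.0390) − 1 = 12.9548%
Differential = 8.1500% − 12.9548% = -4.8048% → -480 basis points.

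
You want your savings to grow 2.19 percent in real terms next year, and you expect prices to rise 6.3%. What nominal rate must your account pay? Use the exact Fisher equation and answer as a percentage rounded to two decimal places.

(1 + i) = (1 + r)(1 + π) = 1.02190 × 1.06300 = 1.0862797
i = 1.0862797 − 1, so the required nominal rate is 8.63%.

8.63%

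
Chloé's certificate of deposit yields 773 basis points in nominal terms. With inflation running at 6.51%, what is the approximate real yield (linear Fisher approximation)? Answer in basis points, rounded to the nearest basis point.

r ≈ i − π = 7.73% − 6.51% = 122 basis points.

122 basis points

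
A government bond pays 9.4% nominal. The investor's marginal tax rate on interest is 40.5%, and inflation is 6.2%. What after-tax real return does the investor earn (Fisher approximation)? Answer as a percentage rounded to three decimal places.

After-tax nominal return = 9.4% × (1 − 0.405) = 5.5930%.
r ≈ 5.5930% − 6.2% → -0.607%.

-0.607%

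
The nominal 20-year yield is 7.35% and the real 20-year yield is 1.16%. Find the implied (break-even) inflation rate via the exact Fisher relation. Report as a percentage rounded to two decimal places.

(1 + π) = (1 + i)/(1 + r) = 1.07350 / 1.01160 = 1.061190
Break-even inflation = 1.061190 − 1 → 6.12%.

6.12%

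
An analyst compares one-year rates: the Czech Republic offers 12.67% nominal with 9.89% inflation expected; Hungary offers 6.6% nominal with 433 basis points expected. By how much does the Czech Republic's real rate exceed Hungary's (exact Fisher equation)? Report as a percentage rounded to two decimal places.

0.35%

The Czech Republic: (1 + 0.1267)/(1 + 0.0989) − 1 = 2.5298%
Hungary: (1 + 0.0660)/(1 + 0.0433) − 1 = 2.1758%
Differential = 2.5298% − 2.1758% = 0.3540% → 0.35%.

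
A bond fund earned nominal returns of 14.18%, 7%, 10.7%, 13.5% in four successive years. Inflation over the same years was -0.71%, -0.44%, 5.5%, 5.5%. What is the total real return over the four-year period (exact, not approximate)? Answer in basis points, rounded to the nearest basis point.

3952 basis points

Compound the nominal returns: 1.1418 × 1.0700 × 1.1070 × 1.1350 = 1.535032.
Compound inflation: 0.9929 × 0.9956 × 1.0550 × 1.0550 = 1.100260.
Deflate: 1.535032 / 1.100260 = 1.395153.
Total real return = 1.395153 − 1 → 3952 basis points.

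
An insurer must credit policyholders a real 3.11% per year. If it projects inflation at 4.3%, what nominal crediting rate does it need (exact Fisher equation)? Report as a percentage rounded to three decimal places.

7.544%

(1 + i) = (1 + r)(1 + π) = 1.03110 × 1.04300 = 1.0754373
i = 1.0754373 − 1, so the required nominal rate is 7.544%.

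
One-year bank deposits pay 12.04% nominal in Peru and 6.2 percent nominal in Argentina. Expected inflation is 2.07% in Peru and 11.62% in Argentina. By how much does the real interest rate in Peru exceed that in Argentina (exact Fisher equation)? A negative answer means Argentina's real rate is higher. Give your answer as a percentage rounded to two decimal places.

14.62%

Peru: (1 + 0.1204)/(1 + 0.0207) − 1 = 9.7678%
Argentina: (1 + 0.0620)/(1 + 0.1162) − 1 = -4.8558%
Differential = 9.7678% − (-4.8558%) = 14.6236% → 14.62%.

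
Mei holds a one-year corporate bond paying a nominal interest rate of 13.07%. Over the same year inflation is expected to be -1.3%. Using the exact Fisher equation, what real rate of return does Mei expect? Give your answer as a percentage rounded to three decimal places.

By the Fisher equation, 1 + r = (1 + i)/(1 + π).
1 + r = 1.13070 / 0.98700 = 1.145593
r = 1.145593 − 1 = 14.5593%, i.e. 14.559%.

14.559%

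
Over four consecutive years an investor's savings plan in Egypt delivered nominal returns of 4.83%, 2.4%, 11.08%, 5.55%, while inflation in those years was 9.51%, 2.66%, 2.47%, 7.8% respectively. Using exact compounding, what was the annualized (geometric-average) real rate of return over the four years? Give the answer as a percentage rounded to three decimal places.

0.335%

Compound the nominal returns: 1.0483 × 1.0240 × 1.1108 × 1.0555 = 1.25857659.
Compound inflation: 1.0951 × 1.0266 × 1.0247 × 1.0780 = 1.24185399.
Deflate: 1.25857659 / 1.24185399 = 1.01346584.
Annualized real rate = 1.01346584^(1/4) − 1 = 0.3350% → 0.335%.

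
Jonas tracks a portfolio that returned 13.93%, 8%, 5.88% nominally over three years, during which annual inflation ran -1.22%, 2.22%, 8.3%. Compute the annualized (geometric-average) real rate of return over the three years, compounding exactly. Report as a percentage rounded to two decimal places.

6.01%

Compound the nominal returns: 1.1393 × 1.0800 × 1.0588 = 1.30279411.
Compound inflation: 0.9878 × 1.0222 × 1.0830 = 1.09353668.
Deflate: 1.30279411 / 1.09353668 = 1.19135840.
Annualized real rate = 1.19135840^(1/3) − 1 = 6.0102% → 6.01%.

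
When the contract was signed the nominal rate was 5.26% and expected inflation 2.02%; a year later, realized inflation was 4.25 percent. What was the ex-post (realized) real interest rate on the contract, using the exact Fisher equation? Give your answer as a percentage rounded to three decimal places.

Ex-post: (1 + 0.0526)/(1 + 0.0425) − 1 = 0.9688%
So the realized real rate is 0.969%.

0.969%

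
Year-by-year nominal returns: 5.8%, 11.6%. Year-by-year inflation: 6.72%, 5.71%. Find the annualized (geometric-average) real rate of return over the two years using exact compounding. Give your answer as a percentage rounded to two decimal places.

2.30%

Compound the nominal returns: 1.0580 × 1.1160 = 1.18072800.
Compound inflation: 1.0672 × 1.0571 = 1.12813712.
Deflate: 1.18072800 / 1.12813712 = 1.04661745.
Annualized real rate = 1.04661745^(1/2) − 1 = 2.3043% → 2.30%.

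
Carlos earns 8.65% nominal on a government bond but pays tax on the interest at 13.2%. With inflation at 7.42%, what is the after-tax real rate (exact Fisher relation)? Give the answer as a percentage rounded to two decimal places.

After-tax nominal return = 8.65% × (1 − 0.132) = 7.5082%.
1 + r = 1.075082 / 1.07420 = 1.000821
After-tax real rate = 1.000821 − 1 → 0.08%.

0.08%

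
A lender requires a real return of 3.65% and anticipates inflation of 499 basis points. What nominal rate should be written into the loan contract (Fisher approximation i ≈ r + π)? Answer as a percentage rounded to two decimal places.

i ≈ r + π = 3.65% + 4.99% = 8.64%.

8.64%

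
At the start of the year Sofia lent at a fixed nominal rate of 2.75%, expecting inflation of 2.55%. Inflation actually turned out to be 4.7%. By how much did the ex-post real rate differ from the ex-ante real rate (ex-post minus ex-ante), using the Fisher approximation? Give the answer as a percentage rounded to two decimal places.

-2.15%

Ex-ante: 2.75% − 2.55% = 0.200%
Ex-post: 2.75% − 4.7% = -1.950%
Difference (ex-post − ex-ante) = -2.1500% → -2.15%.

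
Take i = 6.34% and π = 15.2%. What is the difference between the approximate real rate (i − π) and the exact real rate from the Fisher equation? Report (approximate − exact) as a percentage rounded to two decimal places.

-1.17%

Approximate: r ≈ 6.340% − 15.200% = -8.8600%
Exact: (1 + 0.0634)/(1 + 0.1520) − 1 = -7.6910%
Error = -8.8600% − (-7.6910%) = -1.1690% → -1.17%.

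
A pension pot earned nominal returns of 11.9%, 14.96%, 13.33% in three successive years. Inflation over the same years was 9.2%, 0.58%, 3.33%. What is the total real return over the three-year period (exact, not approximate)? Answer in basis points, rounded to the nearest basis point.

2846 basis points

Compound the nominal returns: 1.1190 × 1.1496 × 1.1333 = 1.457880.
Compound inflation: 1.0920 × 1.0058 × 1.0333 = 1.134908.
Deflate: 1.457880 / 1.134908 = 1.284580.
Total real return = 1.284580 − 1 → 2846 basis points.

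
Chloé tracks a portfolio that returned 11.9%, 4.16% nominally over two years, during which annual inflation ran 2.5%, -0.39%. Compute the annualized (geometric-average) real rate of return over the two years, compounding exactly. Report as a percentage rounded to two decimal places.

6.84%

Nominal growth factor = 1.1190 × 1.0416 = 1.16555040
Price-level growth factor = 1.0250 × 0.9961 = 1.02100250
Real growth factor = 1.16555040 / 1.02100250 = 1.14157448
Annualized real rate = 1.14157448^(1/2) − 1 = 6.8445% → 6.84%.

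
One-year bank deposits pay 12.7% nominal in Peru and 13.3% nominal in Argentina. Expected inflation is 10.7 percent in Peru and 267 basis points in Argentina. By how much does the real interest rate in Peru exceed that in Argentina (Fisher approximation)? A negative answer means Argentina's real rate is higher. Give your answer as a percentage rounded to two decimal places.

-8.63%

Peru: 12.7% − 10.7% = 2.000%
Argentina: 13.3% − 2.67% = 10.630%
Differential = -8.630% → -8.63%.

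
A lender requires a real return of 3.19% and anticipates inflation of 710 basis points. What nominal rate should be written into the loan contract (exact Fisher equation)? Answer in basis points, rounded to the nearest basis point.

1052 basis points

(1 + i) = (1 + r)(1 + π) = 1.03190 × 1.07100 = 1.1051649
i = 1.1051649 − 1, so the required nominal rate is 1052 basis points.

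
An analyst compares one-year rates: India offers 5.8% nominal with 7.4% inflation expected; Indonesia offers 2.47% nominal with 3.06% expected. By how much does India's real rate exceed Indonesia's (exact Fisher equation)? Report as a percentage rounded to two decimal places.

-0.92%

India: (1 + 0.0580)/(1 + 0.0740) − 1 = -1.4898%
Indonesia: (1 + 0.0247)/(1 + 0.0306) − 1 = -0.5725%
Differential = -1.4898% − (-0.5725%) = -0.9173% → -0.92%.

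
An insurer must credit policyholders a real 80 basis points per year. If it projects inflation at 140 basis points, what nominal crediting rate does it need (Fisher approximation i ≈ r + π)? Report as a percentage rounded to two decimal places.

2.20%

i ≈ r + π = 0.8% + 1.4% = 2.20%.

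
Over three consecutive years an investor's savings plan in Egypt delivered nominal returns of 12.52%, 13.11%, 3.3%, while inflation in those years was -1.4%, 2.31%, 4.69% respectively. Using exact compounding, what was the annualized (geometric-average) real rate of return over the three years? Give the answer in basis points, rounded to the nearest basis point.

757 basis points

Compound the nominal returns: 1.1252 × 1.1311 × 1.0330 = 1.31471327.
Compound inflation: 0.9860 × 1.0231 × 1.0469 = 1.05608822.
Deflate: 1.31471327 / 1.05608822 = 1.24488963.
Annualized real rate = 1.24488963^(1/3) − 1 = 7.5747% → 757 basis points.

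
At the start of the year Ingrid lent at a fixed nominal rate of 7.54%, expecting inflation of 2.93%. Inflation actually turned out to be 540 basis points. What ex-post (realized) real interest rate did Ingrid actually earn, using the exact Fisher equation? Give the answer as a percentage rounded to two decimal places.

Ex-post: (1 + 0.0754)/(1 + 0.0540) − 1 = 2.0304%
So the realized real rate is 2.03%.

2.03%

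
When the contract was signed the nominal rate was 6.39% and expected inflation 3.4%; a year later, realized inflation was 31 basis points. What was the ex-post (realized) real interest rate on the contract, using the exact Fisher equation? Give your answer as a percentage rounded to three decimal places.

6.061%

Ex-post: (1 + 0.0639)/(1 + 0.0031) − 1 = 6.0612%
So the realized real rate is 6.061%.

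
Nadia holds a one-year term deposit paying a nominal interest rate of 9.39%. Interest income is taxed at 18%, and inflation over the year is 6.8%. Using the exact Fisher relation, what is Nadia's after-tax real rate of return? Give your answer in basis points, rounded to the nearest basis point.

84 basis points

After-tax nominal return = 9.39% × (1 − 0.18) = 7.6998%.
1 + r = 1.076998 / 1.06800 = 1.008425
After-tax real rate = 1.008425 − 1 → 84 basis points.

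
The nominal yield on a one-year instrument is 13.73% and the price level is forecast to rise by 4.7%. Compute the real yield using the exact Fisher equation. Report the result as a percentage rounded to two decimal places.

1 + r = 1.13730 / 1.04700 = 1.086246
r = 1.086246 − 1 = 8.6246%, i.e. 8.62%.

8.62%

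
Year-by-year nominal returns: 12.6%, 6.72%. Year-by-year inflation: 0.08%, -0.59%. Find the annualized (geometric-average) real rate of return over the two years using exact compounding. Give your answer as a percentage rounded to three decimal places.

9.901%

Compound the nominal returns: 1.1260 × 1.0672 = 1.20166720.
Compound inflation: 1.0008 × 0.9941 = 0.99489528.
Deflate: 1.20166720 / 0.99489528 = 1.20783285.
Annualized real rate = 1.20783285^(1/2) − 1 = 9.9014% → 9.901%.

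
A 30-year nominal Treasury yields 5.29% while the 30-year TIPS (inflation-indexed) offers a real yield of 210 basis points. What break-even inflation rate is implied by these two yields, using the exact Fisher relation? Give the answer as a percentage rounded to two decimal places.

(1 + π) = (1 + i)/(1 + r) = 1.05290 / 1.02100 = 1.031244
Break-even inflation = 1.031244 − 1 → 3.12%.

3.12%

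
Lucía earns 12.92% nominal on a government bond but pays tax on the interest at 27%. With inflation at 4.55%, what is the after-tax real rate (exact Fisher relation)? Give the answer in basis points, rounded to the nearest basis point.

467 basis points

After-tax nominal return = 12.92% × (1 − 0.27) = 9.4316%.
1 + r = 1.094316 / 1.04550 = 1.046692
After-tax real rate = 1.046692 − 1 → 467 basis points.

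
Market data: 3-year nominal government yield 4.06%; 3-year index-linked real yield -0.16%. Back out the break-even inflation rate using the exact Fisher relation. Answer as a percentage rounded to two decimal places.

4.23%

(1 + π) = (1 + i)/(1 + r) = 1.04060 / 0.99840 = 1.042268
Break-even inflation = 1.042268 − 1 → 4.23%.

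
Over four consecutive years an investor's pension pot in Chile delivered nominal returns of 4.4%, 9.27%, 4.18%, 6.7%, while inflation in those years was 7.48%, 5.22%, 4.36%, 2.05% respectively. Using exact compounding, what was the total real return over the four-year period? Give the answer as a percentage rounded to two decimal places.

5.29%

Nominal growth factor = 1.0440 × 1.0927 × 1.0418 × 1.0670 = 1.268090
Price-level growth factor = 1.0748 × 1.0522 × 1.0436 × 1.0205 = 1.204406
Real growth factor = 1.268090 / 1.204406 = 1.052876
Total real return = 1.052876 − 1 → 5.29%.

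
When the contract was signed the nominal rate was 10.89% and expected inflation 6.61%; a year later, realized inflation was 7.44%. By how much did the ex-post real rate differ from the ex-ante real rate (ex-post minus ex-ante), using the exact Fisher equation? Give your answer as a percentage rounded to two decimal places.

Ex-ante: (1 + 0.1089)/(1 + 0.0661) − 1 = 4.0146%
Ex-post: (1 + 0.1089)/(1 + 0.0744) − 1 = 3.2111%
Difference (ex-post − ex-ante) = -0.8035% → -0.80%.

-0.80%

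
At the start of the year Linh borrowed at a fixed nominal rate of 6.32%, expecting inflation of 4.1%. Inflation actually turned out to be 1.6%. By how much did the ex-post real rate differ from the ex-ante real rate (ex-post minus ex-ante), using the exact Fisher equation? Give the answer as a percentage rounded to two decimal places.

2.51%

Ex-ante: (1 + 0.0632)/(1 + 0.0410) − 1 = 2.1326%
Ex-post: (1 + 0.0632)/(1 + 0.0160) − 1 = 4.6457%
Difference (ex-post − ex-ante) = 2.5131% → 2.51%.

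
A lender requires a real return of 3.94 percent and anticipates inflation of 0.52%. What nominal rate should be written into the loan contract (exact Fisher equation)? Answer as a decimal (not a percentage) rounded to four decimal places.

(1 + i) = (1 + r)(1 + π) = 1.03940 × 1.00520 = 1.04480488
i = 1.04480488 − 1, so the required nominal rate is 0.0448.

0.0448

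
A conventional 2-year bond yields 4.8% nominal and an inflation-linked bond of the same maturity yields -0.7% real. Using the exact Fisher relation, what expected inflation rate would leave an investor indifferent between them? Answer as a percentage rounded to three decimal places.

5.539%

(1 + π) = (1 + i)/(1 + r) = 1.04800 / 0.99300 = 1.055388
Break-even inflation = 1.055388 − 1 → 5.539%.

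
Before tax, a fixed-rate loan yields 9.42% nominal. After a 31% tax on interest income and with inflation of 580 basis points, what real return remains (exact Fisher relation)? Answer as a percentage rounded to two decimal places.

0.66%

After-tax nominal return = 9.42% × (1 − 0.31) = 6.4998%.
1 + r = 1.064998 / 1.05800 = 1.006614
After-tax real rate = 1.006614 − 1 → 0.66%.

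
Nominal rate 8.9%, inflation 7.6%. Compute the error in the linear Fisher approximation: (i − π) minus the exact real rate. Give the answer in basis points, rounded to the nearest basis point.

9 basis points

Approximate: r ≈ 8.900% − 7.600% = 1.3000%
Exact: (1 + 0.0890)/(1 + 0.0760) − 1 = 1.2082%
Error = 1.3000% − 1.2082% = 0.0918% → 9 basis points.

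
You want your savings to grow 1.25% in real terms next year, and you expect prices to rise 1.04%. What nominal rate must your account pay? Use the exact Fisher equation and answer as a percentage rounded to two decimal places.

2.30%

(1 + i) = (1 + r)(1 + π) = 1.01250 × 1.01040 = 1.02303
i = 1.02303 − 1, so the required nominal rate is 2.30%.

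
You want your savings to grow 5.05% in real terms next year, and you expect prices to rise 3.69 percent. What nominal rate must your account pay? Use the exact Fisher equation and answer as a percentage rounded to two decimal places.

(1 + i) = (1 + r)(1 + π) = 1.05050 × 1.03690 = 1.08926345
i = 1.08926345 − 1, so the required nominal rate is 8.93%.

8.93%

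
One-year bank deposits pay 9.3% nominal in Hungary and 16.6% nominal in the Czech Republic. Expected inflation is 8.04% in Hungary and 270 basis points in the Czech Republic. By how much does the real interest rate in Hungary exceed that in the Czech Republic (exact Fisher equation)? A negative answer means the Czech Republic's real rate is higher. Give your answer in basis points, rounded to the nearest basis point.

-1237 basis points

Hungary: (1 + 0.0930)/(1 + 0.0804) − 1 = 1.1662%
The Czech Republic: (1 + 0.1660)/(1 + 0.0270) − 1 = 13.5346%
Differential = 1.1662% − 13.5346% = -12.3683% → -1237 basis points.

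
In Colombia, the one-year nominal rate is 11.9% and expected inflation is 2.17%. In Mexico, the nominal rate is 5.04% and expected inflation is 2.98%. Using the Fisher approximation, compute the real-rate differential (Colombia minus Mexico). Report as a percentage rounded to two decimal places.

7.67%

Colombia: 11.9% − 2.17% = 9.730%
Mexico: 5.04% − 2.98% = 2.060%
Differential = 7.670% → 7.67%.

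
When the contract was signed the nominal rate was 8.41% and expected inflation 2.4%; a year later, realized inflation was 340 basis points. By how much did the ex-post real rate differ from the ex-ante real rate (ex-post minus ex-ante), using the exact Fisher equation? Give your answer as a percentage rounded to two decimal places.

Ex-ante: (1 + 0.0841)/(1 + 0.0240) − 1 = 5.8691%
Ex-post: (1 + 0.0841)/(1 + 0.0340) − 1 = 4.8453%
Difference (ex-post − ex-ante) = -1.0239% → -1.02%.

-1.02%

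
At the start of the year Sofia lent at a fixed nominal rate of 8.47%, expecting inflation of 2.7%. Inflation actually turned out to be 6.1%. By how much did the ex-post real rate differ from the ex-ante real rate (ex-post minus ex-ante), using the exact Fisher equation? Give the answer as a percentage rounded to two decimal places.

-3.38%

Ex-ante: (1 + 0.0847)/(1 + 0.0270) − 1 = 5.6183%
Ex-post: (1 + 0.0847)/(1 + 0.0610) − 1 = 2.2337%
Difference (ex-post − ex-ante) = -3.3846% → -3.38%.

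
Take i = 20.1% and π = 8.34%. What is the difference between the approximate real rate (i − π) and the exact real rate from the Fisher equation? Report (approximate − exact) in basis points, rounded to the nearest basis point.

91 basis points

Approximate: r ≈ 20.100% − 8.340% = 11.7600%
Exact: (1 + 0.2010)/(1 + 0.0834) − 1 = 10.8547%
Error = 11.7600% − 10.8547% = 0.9053% → 91 basis points.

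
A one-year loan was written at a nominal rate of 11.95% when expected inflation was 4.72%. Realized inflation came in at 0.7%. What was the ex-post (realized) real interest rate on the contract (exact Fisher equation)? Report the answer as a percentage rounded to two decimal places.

Ex-post: (1 + 0.1195)/(1 + 0.0070) − 1 = 11.1718%
So the realized real rate is 11.17%.

11.17%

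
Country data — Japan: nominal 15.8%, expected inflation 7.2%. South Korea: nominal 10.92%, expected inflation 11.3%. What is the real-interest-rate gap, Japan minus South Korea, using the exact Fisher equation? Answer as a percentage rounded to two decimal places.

8.36%

Japan: (1 + 0.1580)/(1 + 0.0720) − 1 = 8.0224%
South Korea: (1 + 0.1092)/(1 + 0.1130) − 1 = -0.3414%
Differential = 8.0224% − (-0.3414%) = 8.3638% → 8.36%.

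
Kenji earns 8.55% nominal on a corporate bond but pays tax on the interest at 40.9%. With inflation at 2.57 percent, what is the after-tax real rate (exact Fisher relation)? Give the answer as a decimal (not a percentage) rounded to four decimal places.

After-tax nominal return = 8.55% × (1 − 0.409) = 5.05305%.
1 + r = 1.0505305 / 1.02570 = 1.024208
After-tax real rate = 1.024208 − 1 → 0.0242.

0.0242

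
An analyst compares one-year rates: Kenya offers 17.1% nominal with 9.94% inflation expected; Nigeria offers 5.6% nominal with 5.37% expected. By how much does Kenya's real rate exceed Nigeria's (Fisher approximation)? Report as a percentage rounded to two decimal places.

6.93%

Kenya: 17.1% − 9.94% = 7.160%
Nigeria: 5.6% − 5.37% = 0.230%
Differential = 6.930% → 6.93%.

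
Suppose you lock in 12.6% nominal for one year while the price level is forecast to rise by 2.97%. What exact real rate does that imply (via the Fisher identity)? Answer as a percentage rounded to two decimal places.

9.35%

By the Fisher identity, 1 + r = (1 + i)/(1 + π).
1 + r = 1.12600 / 1.02970 = 1.093522
r = 1.093522 − 1 = 9.3522%, i.e. 9.35%.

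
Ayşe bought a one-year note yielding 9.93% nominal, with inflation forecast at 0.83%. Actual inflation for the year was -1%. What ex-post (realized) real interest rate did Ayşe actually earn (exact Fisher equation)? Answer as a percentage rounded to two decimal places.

Ex-post: (1 + 0.0993)/(1 − 0.0100) − 1 = 11.0404%
So the realized real rate is 11.04%.

11.04%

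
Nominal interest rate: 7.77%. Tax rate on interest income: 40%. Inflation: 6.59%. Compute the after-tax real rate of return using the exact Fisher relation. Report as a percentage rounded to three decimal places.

After-tax nominal return = 7.77% × (1 − 0.4) = 4.6620%.
1 + r = 1.04662 / 1.06590 = 0.981912
After-tax real rate = 0.981912 − 1 → -1.809%.

-1.809%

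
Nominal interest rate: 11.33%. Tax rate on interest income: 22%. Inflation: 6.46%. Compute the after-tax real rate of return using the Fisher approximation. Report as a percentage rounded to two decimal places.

After-tax nominal return = 11.33% × (1 − 0.22) = 8.8374%.
r ≈ 8.8374% − 6.46% → 2.38%.

2.38%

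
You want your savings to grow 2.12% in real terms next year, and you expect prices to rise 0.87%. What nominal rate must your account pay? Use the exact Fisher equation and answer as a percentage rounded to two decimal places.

3.01%

(1 + i) = (1 + r)(1 + π) = 1.02120 × 1.00870 = 1.03008444
i = 1.03008444 − 1, so the required nominal rate is 3.01%.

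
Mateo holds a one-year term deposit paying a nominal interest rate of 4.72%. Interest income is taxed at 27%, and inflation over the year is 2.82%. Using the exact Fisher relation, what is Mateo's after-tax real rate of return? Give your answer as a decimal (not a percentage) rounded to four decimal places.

After-tax nominal return = 4.72% × (1 − 0.27) = 3.4456%.
1 + r = 1.034456 / 1.02820 = 1.006084
After-tax real rate = 1.006084 − 1 → 0.0061.

0.0061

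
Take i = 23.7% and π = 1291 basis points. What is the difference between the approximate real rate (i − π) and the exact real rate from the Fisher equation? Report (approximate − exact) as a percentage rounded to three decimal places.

Approximate: r ≈ 23.700% − 12.910% = 10.7900%
Exact: (1 + 0.2370)/(1 + 0.1291) − 1 = 9.5563%
Error = 10.7900% − 9.5563% = 1.2337% → 1.234%.

1.234%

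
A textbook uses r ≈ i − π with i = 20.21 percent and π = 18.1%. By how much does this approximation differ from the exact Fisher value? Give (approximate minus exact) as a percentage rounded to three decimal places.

0.323%

Approximate: r ≈ 20.210% − 18.100% = 2.1100%
Exact: (1 + 0.2021)/(1 + 0.1810) − 1 = 1.7866%
Error = 2.1100% − 1.7866% = 0.3234% → 0.323%.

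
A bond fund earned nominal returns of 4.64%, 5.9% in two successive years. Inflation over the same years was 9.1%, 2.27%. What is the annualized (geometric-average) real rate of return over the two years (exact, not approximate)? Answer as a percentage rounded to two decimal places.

Compound the nominal returns: 1.0464 × 1.0590 = 1.10813760.
Compound inflation: 1.0910 × 1.0227 = 1.11576570.
Deflate: 1.10813760 / 1.11576570 = 0.99316335.
Annualized real rate = 0.99316335^(1/2) − 1 = -0.3424% → -0.34%.

-0.34%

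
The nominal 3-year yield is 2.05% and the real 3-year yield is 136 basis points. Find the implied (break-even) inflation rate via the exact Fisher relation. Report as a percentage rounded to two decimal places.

0.68%

(1 + π) = (1 + i)/(1 + r) = 1.02050 / 1.01360 = 1.006807
Break-even inflation = 1.006807 − 1 → 0.68%.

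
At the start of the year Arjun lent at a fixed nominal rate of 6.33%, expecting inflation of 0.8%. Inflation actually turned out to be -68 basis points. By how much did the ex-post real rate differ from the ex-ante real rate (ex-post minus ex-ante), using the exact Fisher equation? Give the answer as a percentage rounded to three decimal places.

1.572%

Ex-ante: (1 + 0.0633)/(1 + 0.0080) − 1 = 5.4861%
Ex-post: (1 + 0.0633)/(1 − 0.0068) − 1 = 7.0580%
Difference (ex-post − ex-ante) = 1.5719% → 1.572%.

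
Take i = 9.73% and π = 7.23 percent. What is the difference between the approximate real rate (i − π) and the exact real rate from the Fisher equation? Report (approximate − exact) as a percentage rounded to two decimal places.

0.17%

Approximate: r ≈ 9.730% − 7.230% = 2.5000%
Exact: (1 + 0.0973)/(1 + 0.0723) − 1 = 2.3314%
Error = 2.5000% − 2.3314% = 0.1686% → 0.17%.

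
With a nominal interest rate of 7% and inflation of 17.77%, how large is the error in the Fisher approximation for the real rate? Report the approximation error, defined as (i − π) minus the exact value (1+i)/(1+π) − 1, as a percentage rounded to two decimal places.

Approximate: r ≈ 7.000% − 17.770% = -10.7700%
Exact: (1 + 0.0700)/(1 + 0.1777) − 1 = -9.1449%
Error = -10.7700% − (-9.1449%) = -1.6251% → -1.63%.

-1.63%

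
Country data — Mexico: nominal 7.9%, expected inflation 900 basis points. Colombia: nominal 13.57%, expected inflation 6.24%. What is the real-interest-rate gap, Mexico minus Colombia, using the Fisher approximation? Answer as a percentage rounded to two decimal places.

Mexico: 7.9% − 9% = -1.100%
Colombia: 13.57% − 6.24% = 7.330%
Differential = -8.430% → -8.43%.

-8.43%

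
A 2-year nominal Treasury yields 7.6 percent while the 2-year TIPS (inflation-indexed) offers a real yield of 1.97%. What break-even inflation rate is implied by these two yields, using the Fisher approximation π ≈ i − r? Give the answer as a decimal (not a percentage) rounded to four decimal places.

0.0563

π ≈ i − r = 7.6% − 1.97% → 0.0563.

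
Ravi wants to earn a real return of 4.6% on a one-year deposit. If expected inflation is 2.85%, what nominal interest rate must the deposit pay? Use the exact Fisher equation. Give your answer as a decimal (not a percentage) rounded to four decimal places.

(1 + i) = (1 + r)(1 + π) = 1.04600 × 1.02850 = 1.075811
i = 1.075811 − 1, so the required nominal rate is 0.0758.

0.0758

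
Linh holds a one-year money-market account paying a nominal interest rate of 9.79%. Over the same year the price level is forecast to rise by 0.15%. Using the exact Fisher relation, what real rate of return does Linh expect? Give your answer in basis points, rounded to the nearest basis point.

963 basis points

By the Fisher relation, 1 + r = (1 + i)/(1 + π).
1 + r = 1.09790 / 1.00150 = 1.096256
r = 1.096256 − 1 = 9.6256%, i.e. 963 basis points.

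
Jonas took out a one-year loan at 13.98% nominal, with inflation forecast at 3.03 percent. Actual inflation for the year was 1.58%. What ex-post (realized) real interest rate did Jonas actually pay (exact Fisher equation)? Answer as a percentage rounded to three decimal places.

12.207%

Ex-post: (1 + 0.1398)/(1 + 0.0158) − 1 = 12.2071%
So the realized real rate is 12.207%.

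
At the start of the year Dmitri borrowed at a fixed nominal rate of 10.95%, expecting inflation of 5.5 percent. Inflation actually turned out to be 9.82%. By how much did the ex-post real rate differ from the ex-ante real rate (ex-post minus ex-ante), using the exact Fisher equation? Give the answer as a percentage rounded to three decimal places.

-4.137%

Ex-ante: (1 + 0.1095)/(1 + 0.0550) − 1 = 5.1659%
Ex-post: (1 + 0.1095)/(1 + 0.0982) − 1 = 1.0290%
Difference (ex-post − ex-ante) = -4.1369% → -4.137%.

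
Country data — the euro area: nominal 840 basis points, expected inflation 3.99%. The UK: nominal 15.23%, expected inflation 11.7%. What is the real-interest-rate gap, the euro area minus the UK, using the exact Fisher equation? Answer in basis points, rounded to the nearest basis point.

The euro area: (1 + 0.0840)/(1 + 0.0399) − 1 = 4.2408%
The UK: (1 + 0.1523)/(1 + 0.1170) − 1 = 3.1603%
Differential = 4.2408% − 3.1603% = 1.0805% → 108 basis points.

108 basis points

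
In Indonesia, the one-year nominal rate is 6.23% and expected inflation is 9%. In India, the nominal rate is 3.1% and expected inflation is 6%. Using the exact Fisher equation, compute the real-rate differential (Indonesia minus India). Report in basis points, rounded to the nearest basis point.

Indonesia: (1 + 0.0623)/(1 + 0.0900) − 1 = -2.5413%
India: (1 + 0.0310)/(1 + 0.0600) − 1 = -2.7358%
Differential = -2.5413% − (-2.7358%) = 0.1946% → 19 basis points.

19 basis points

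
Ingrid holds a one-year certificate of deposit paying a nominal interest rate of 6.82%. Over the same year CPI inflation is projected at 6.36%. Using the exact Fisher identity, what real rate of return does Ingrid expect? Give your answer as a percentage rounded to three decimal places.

By the Fisher identity, 1 + r = (1 + i)/(1 + π).
1 + r = 1.06820 / 1.06360 = 1.0043249
r = 1.0043249 − 1 = 0.43249%, i.e. 0.432%.

0.432%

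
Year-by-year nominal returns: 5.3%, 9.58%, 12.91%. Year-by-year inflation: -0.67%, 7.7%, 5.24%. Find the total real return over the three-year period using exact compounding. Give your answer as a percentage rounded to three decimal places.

15.722%

Nominal growth factor = 1.0530 × 1.0958 × 1.1291 = 1.302843
Price-level growth factor = 0.9933 × 1.0770 × 1.0524 = 1.125841
Real growth factor = 1.302843 / 1.125841 = 1.157218
Total real return = 1.157218 − 1 → 15.722%.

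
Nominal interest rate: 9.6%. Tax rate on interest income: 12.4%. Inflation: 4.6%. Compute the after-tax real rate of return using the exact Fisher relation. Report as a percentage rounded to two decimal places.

After-tax nominal return = 9.6% × (1 − 0.124) = 8.4096%.
1 + r = 1.084096 / 1.04600 = 1.036421
After-tax real rate = 1.036421 − 1 → 3.64%.

3.64%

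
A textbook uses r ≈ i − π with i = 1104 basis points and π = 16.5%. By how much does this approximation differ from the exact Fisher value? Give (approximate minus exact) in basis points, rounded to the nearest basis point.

-77 basis points

Approximate: r ≈ 11.040% − 16.500% = -5.4600%
Exact: (1 + 0.1104)/(1 + 0.1650) − 1 = -4.6867%
Error = -5.4600% − (-4.6867%) = -0.7733% → -77 basis points.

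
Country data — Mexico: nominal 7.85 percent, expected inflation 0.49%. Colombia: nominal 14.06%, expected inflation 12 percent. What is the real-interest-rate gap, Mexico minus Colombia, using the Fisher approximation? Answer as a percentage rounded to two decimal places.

5.30%

Mexico: 7.85% − 0.49% = 7.360%
Colombia: 14.06% − 12% = 2.060%
Differential = 5.300% → 5.30%.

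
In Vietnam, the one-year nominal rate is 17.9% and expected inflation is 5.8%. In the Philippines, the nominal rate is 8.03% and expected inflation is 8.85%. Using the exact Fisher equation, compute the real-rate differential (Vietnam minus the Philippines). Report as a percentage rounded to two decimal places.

12.19%

Vietnam: (1 + 0.1790)/(1 + 0.0580) − 1 = 11.4367%
The Philippines: (1 + 0.0803)/(1 + 0.0885) − 1 = -0.7533%
Differential = 11.4367% − (-0.7533%) = 12.1900% → 12.19%.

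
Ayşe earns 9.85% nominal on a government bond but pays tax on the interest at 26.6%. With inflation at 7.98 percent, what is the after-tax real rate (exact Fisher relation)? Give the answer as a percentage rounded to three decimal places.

After-tax nominal return = 9.85% × (1 − 0.266) = 7.2299%.
1 + r = 1.072299 / 1.07980 = 0.993053
After-tax real rate = 0.993053 − 1 → -0.695%.

-0.695%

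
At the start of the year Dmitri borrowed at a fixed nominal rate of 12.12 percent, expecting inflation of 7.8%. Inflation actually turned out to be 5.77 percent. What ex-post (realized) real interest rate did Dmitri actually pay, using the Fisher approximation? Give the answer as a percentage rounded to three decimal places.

6.350%

Ex-post: 12.12% − 5.77% = 6.350%
So the realized real rate is 6.350%.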